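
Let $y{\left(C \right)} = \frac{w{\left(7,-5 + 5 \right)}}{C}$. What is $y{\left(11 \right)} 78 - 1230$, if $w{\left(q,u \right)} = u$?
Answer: $-1230$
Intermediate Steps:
$y{\left(C \right)} = 0$ ($y{\left(C \right)} = \frac{-5 + 5}{C} = \frac{0}{C} = 0$)
$y{\left(11 \right)} 78 - 1230 = 0 \cdot 78 - 1230 = 0 - 1230 = -1230$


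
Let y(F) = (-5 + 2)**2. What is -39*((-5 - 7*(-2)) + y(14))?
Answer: -702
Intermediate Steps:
y(F) = 9 (y(F) = (-3)**2 = 9)
-39*((-5 - 7*(-2)) + y(14)) = -39*((-5 - 7*(-2)) + 9) = -39*((-5 + 14) + 9) = -39*(9 + 9) = -39*18 = -702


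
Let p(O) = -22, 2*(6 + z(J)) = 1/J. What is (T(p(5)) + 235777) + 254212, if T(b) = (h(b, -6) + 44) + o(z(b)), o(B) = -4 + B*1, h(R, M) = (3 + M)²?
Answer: 21561407/44 ≈ 4.9003e+5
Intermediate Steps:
z(J) = -6 + 1/(2*J) (z(J) = -6 + (1/J)/2 = -6 + 1/(2*J))
o(B) = -4 + B
T(b) = 43 + 1/(2*b) (T(b) = ((3 - 6)² + 44) + (-4 + (-6 + 1/(2*b))) = ((-3)² + 44) + (-10 + 1/(2*b)) = (9 + 44) + (-10 + 1/(2*b)) = 53 + (-10 + 1/(2*b)) = 43 + 1/(2*b))
(T(p(5)) + 235777) + 254212 = ((43 + (½)/(-22)) + 235777) + 254212 = ((43 + (½)*(-1/22)) + 235777) + 254212 = ((43 - 1/44) + 235777) + 254212 = (1891/44 + 235777) + 254212 = 10376079/44 + 254212 = 21561407/44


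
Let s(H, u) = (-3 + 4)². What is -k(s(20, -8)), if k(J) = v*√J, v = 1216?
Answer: -1216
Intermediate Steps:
s(H, u) = 1 (s(H, u) = 1² = 1)
k(J) = 1216*√J
-k(s(20, -8)) = -1216*√1 = -1216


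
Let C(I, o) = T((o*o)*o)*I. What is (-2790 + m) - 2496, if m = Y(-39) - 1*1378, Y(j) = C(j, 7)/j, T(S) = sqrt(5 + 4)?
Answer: -6661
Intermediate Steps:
T(S) = 3 (T(S) = sqrt(9) = 3)
C(I, o) = 3*I
Y(j) = 3 (Y(j) = (3*j)/j = 3)
m = -1375 (m = 3 - 1*1378 = 3 - 1378 = -1375)
(-2790 + m) - 2496 = (-2790 - 1375) - 2496 = -4165 - 2496 = -6661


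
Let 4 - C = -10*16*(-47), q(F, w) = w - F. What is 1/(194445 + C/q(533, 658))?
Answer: 125/24298109 ≈ 5.1444e-6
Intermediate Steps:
C = -7516 (C = 4 - (-10*16)*(-47) = 4 - (-160)*(-47) = 4 - 1*7520 = 4 - 7520 = -7516)
1/(194445 + C/q(533, 658)) = 1/(194445 - 7516/(658 - 1*533)) = 1/(194445 - 7516/(658 - 533)) = 1/(194445 - 7516/125) = 1/(24298109/125) = 125/24298109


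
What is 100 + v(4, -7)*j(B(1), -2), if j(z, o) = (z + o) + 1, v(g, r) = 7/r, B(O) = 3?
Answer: 98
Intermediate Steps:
j(z, o) = 1 + o + z (j(z, o) = (o + z) + 1 = 1 + o + z)
100 + v(4, -7)*j(B(1), -2) = 100 + (7/(-7))*(1 - 2 + 3) = 100 + (7*(-⅐))*2 = 100 - 1*2 = 100 - 2 = 98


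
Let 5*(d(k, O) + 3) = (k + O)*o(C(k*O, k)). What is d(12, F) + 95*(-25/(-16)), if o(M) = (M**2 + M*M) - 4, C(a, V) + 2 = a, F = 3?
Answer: 113111/16 ≈ 7069.4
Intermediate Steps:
C(a, V) = -2 + a
o(M) = -4 + 2*M**2 (o(M) = (M**2 + M**2) - 4 = 2*M**2 - 4 = -4 + 2*M**2)
d(k, O) = -3 + (-4 + 2*(-2 + O*k)**2)*(O + k)/5 (d(k, O) = -3 + ((k + O)*(-4 + 2*(-2 + k*O)**2))/5 = -3 + ((O + k)*(-4 + 2*(-2 + O*k)**2))/5 = -3 + ((-4 + 2*(-2 + O*k)**2)*(O + k))/5 = -3 + (-4 + 2*(-2 + O*k)**2)*(O + k)/5)
d(12, F) + 95*(-25/(-16)) = (-3 + (2/5)*3*(-2 + (-2 + 3*12)**2) + (2/5)*12*(-2 + (-2 + 3*12)**2)) + 95*(-25/(-16)) = (-3 + (2/5)*3*(-2 + (-2 + 36)**2) + (2/5)*12*(-2 + (-2 + 36)**2)) + 95*(-25*(-1/16)) = (-3 + (2/5)*3*(-2 + 34**2) + (2/5)*12*(-2 + 34**2)) + 95*(25/16) = (-3 + (2/5)*3*(-2 + 1156) + (2/5)*12*(-2 + 1156)) + 2375/16 = (-3 + (2/5)*3*1154 + (2/5)*12*1154) + 2375/16 = (-3 + 6924/5 + 27696/5) + 2375/16 = 6921 + 2375/16 = 113111/16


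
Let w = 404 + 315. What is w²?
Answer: 516961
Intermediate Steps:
w = 719
w² = 719² = 516961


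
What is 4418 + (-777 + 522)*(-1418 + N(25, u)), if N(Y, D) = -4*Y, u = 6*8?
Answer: 391508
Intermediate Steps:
u = 48
4418 + (-777 + 522)*(-1418 + N(25, u)) = 4418 + (-777 + 522)*(-1418 - 4*25) = 4418 - 255*(-1418 - 100) = 4418 - 255*(-1518) = 4418 + 387090 = 391508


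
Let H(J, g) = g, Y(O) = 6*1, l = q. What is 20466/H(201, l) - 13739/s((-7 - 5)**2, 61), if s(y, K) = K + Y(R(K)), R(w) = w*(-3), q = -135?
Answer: -119481/335 ≈ -356.66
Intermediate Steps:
R(w) = -3*w
l = -135
Y(O) = 6
s(y, K) = 6 + K (s(y, K) = K + 6 = 6 + K)
20466/H(201, l) - 13739/s((-7 - 5)**2, 61) = 20466/(-135) - 13739/(6 + 61) = 20466*(-1/135) - 13739/67 = -758/5 - 13739*1/67 = -758/5 - 13739/67 = -119481/335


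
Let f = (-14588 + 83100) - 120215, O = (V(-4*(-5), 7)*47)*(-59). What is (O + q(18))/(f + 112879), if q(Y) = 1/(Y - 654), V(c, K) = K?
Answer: -12345397/38907936 ≈ -0.31730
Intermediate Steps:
q(Y) = 1/(-654 + Y)
O = -19411 (O = (7*47)*(-59) = 329*(-59) = -19411)
f = -51703 (f = 68512 - 120215 = -51703)
(O + q(18))/(f + 112879) = (-19411 + 1/(-654 + 18))/(-51703 + 112879) = (-19411 + 1/(-636))/61176 = (-19411 - 1/636)*(1/61176) = -12345397/636*1/61176 = -12345397/38907936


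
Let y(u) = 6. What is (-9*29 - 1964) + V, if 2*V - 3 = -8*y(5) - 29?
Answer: -2262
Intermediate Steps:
V = -37 (V = 3/2 + (-8*6 - 29)/2 = 3/2 + (-48 - 29)/2 = 3/2 + (½)*(-77) = 3/2 - 77/2 = -37)
(-9*29 - 1964) + V = (-9*29 - 1964) - 37 = (-261 - 1964) - 37 = -2225 - 37 = -2262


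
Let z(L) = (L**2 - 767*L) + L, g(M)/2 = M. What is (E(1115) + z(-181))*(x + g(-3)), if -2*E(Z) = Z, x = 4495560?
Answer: 768063153123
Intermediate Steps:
g(M) = 2*M
E(Z) = -Z/2
z(L) = L**2 - 766*L
(E(1115) + z(-181))*(x + g(-3)) = (-1/2*1115 - 181*(-766 - 181))*(4495560 + 2*(-3)) = (-1115/2 - 181*(-947))*(4495560 - 6) = (-1115/2 + 171407)*4495554 = (341699/2)*4495554 = 768063153123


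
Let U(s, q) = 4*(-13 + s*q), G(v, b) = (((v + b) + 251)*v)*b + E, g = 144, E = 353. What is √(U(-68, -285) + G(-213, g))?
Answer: I*√5504483 ≈ 2346.2*I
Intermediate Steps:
G(v, b) = 353 + b*v*(251 + b + v) (G(v, b) = (((v + b) + 251)*v)*b + 353 = (((b + v) + 251)*v)*b + 353 = ((251 + b + v)*v)*b + 353 = (v*(251 + b + v))*b + 353 = b*v*(251 + b + v) + 353 = 353 + b*v*(251 + b + v))
U(s, q) = -52 + 4*q*s (U(s, q) = 4*(-13 + q*s) = -52 + 4*q*s)
√(U(-68, -285) + G(-213, g)) = √((-52 + 4*(-285)*(-68)) + (353 + 144*(-213)² - 213*144² + 251*144*(-213))) = √((-52 + 77520) + (353 + 144*45369 - 213*20736 - 7698672)) = √(77468 + (353 + 6533136 - 4416768 - 7698672)) = √(77468 - 5581951) = √(-5504483) = I*√5504483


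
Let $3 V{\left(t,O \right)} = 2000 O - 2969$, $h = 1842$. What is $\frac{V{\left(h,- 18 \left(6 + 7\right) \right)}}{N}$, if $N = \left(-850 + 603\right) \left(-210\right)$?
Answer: $- \frac{470969}{155610} \approx -3.0266$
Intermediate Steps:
$V{\left(t,O \right)} = - \frac{2969}{3} + \frac{2000 O}{3}$ ($V{\left(t,O \right)} = \frac{2000 O - 2969}{3} = \frac{-2969 + 2000 O}{3} = - \frac{2969}{3} + \frac{2000 O}{3}$)
$N = 51870$ ($N = \left(-247\right) \left(-210\right) = 51870$)
$\frac{V{\left(h,- 18 \left(6 + 7\right) \right)}}{N} = \frac{- \frac{2969}{3} + \frac{2000 \left(- 18 \left(6 + 7\right)\right)}{3}}{51870} = \left(- \frac{2969}{3} + \frac{2000 \left(\left(-18\right) 13\right)}{3}\right) \frac{1}{51870} = \left(- \frac{2969}{3} + \frac{2000}{3} \left(-234\right)\right) \frac{1}{51870} = \left(- \frac{2969}{3} - 156000\right) \frac{1}{51870} = \left(- \frac{470969}{3}\right) \frac{1}{51870} = - \frac{470969}{155610}$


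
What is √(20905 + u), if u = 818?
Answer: √21723 ≈ 147.39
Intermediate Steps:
√(20905 + u) = √(20905 + 818) = √21723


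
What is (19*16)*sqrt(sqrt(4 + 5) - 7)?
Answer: 608*I ≈ 608.0*I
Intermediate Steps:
(19*16)*sqrt(sqrt(4 + 5) - 7) = 304*sqrt(sqrt(9) - 7) = 304*sqrt(3 - 7) = 304*sqrt(-4) = 304*(2*I) = 608*I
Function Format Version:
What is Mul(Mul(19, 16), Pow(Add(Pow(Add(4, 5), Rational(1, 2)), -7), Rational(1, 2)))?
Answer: Mul(608, I) ≈ Mul(608.00, I)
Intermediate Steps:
Mul(Mul(19, 16), Pow(Add(Pow(Add(4, 5), Rational(1, 2)), -7), Rational(1, 2))) = Mul(304, Pow(Add(Pow(9, Rational(1, 2)), -7), Rational(1, 2))) = Mul(304, Pow(Add(3, -7), Rational(1, 2))) = Mul(304, Pow(-4, Rational(1, 2))) = Mul(304, Mul(2, I)) = Mul(608, I)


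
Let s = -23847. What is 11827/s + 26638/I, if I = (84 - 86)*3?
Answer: -105884558/23847 ≈ -4440.2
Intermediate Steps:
I = -6 (I = -2*3 = -6)
11827/s + 26638/I = 11827/(-23847) + 26638/(-6) = 11827*(-1/23847) + 26638*(-⅙) = -11827/23847 - 13319/3 = -105884558/23847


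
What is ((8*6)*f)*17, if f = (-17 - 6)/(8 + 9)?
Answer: -1104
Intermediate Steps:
f = -23/17 ≈ -1.3529
((8*6)*f)*17 = ((8*6)*(-23/17))*17 = (48*(-23/17))*17 = -1104/17*17 = -1104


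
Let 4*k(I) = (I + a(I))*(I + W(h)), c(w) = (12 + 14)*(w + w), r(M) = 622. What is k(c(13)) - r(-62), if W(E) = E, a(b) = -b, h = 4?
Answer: -622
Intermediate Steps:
c(w) = 52*w (c(w) = 26*(2*w) = 52*w)
k(I) = 0 (k(I) = ((I - I)*(I + 4))/4 = (0*(4 + I))/4 = (1/4)*0 = 0)
k(c(13)) - r(-62) = 0 - 1*622 = 0 - 622 = -622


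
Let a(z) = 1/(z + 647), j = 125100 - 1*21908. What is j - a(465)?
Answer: 114749503/1112 ≈ 1.0319e+5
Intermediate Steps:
j = 103192 (j = 125100 - 21908 = 103192)
a(z) = 1/(647 + z)
j - a(465) = 103192 - 1/(647 + 465) = 103192 - 1/1112 = 114749503/1112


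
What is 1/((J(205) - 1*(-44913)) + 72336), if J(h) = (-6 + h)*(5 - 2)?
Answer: 1/117846 ≈ 8.4856e-6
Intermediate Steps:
J(h) = -18 + 3*h (J(h) = (-6 + h)*3 = -18 + 3*h)
1/((J(205) - 1*(-44913)) + 72336) = 1/(((-18 + 3*205) - 1*(-44913)) + 72336) = 1/(((-18 + 615) + 44913) + 72336) = 1/((597 + 44913) + 72336) = 1/(45510 + 72336) = 1/117846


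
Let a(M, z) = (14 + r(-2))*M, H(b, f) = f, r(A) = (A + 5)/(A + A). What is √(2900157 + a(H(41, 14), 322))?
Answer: √11601370/2 ≈ 1703.0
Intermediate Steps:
r(A) = (5 + A)/(2*A) (r(A) = (5 + A)/((2*A)) = (5 + A)*(1/(2*A)) = (5 + A)/(2*A))
a(M, z) = 53*M/4 (a(M, z) = (14 + (½)*(5 - 2)/(-2))*M = (14 + (½)*(-½)*3)*M = (14 - ¾)*M = 53*M/4)
√(2900157 + a(H(41, 14), 322)) = √(2900157 + (53/4)*14) = √(2900157 + 371/2) = √(5800685/2) = √11601370/2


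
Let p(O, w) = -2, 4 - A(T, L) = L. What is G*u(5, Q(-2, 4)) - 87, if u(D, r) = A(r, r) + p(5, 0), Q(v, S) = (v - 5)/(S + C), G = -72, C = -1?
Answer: -399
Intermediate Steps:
A(T, L) = 4 - L
Q(v, S) = (-5 + v)/(-1 + S) (Q(v, S) = (v - 5)/(S - 1) = (-5 + v)/(-1 + S))
u(D, r) = 2 - r (u(D, r) = (4 - r) - 2 = 2 - r)
G*u(5, Q(-2, 4)) - 87 = -72*(2 - (-5 - 2)/(-1 + 4)) - 87 = -72*(2 - (-7)/3) - 87 = -72*(2 - 1*(-7/3)) - 87 = -72*(2 + 7/3) - 87 = -72*13/3 - 87 = -312 - 87 = -399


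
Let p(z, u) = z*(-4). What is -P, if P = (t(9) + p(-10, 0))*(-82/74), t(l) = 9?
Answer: 2009/37 ≈ 54.297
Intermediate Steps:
p(z, u) = -4*z
P = -2009/37 (P = (9 - 4*(-10))*(-82/74) = (9 + 40)*(-82*1/74) = 49*(-41/37) = -2009/37 ≈ -54.297)
-P = -1*(-2009/37) = 2009/37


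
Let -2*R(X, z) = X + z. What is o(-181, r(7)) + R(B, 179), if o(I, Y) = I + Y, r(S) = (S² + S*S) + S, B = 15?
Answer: -173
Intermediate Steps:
r(S) = S + 2*S² (r(S) = (S² + S²) + S = 2*S² + S = S + 2*S²)
R(X, z) = -X/2 - z/2 (R(X, z) = -(X + z)/2 = -X/2 - z/2)
o(-181, r(7)) + R(B, 179) = (-181 + 7*(1 + 2*7)) + (-½*15 - ½*179) = (-181 + 7*(1 + 14)) + (-15/2 - 179/2) = (-181 + 7*15) - 97 = (-181 + 105) - 97 = -76 - 97 = -173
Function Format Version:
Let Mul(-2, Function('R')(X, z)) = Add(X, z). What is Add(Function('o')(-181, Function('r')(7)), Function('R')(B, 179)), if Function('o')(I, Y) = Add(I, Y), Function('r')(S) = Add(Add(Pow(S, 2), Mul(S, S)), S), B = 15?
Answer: -173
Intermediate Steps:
Function('r')(S) = Add(S, Mul(2, Pow(S, 2))) (Function('r')(S) = Add(Add(Pow(S, 2), Pow(S, 2)), S) = Add(Mul(2, Pow(S, 2)), S) = Add(S, Mul(2, Pow(S, 2))))
Function('R')(X, z) = Add(Mul(Rational(-1, 2), X), Mul(Rational(-1, 2), z)) (Function('R')(X, z) = Mul(Rational(-1, 2), Add(X, z)) = Add(Mul(Rational(-1, 2), X), Mul(Rational(-1, 2), z)))
Add(Function('o')(-181, Function('r')(7)), Function('R')(B, 179)) = Add(Add(-181, Mul(7, Add(1, Mul(2, 7)))), Add(Mul(Rational(-1, 2), 15), Mul(Rational(-1, 2), 179))) = Add(Add(-181, Mul(7, Add(1, 14))), Add(Rational(-15, 2), Rational(-179, 2))) = Add(Add(-181, Mul(7, 15)), -97) = Add(Add(-181, 105), -97) = Add(-76, -97) = -173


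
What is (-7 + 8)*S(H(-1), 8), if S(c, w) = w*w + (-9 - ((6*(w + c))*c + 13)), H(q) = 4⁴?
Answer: -405462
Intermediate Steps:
H(q) = 256
S(c, w) = -22 + w² - c*(6*c + 6*w) (S(c, w) = w² + (-9 - ((6*(c + w))*c + 13)) = w² + (-9 - ((6*c + 6*w)*c + 13)) = w² + (-9 - (c*(6*c + 6*w) + 13)) = w² + (-9 - (13 + c*(6*c + 6*w))) = w² + (-9 + (-13 - c*(6*c + 6*w))) = w² + (-22 - c*(6*c + 6*w)) = -22 + w² - c*(6*c + 6*w))
(-7 + 8)*S(H(-1), 8) = (-7 + 8)*(-22 + 8² - 6*256² - 6*256*8) = 1*(-22 + 64 - 6*65536 - 12288) = 1*(-22 + 64 - 393216 - 12288) = 1*(-405462) = -405462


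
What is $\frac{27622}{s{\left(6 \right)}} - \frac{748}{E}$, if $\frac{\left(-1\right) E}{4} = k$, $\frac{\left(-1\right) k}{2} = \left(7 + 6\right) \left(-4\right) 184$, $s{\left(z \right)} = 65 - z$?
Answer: $\frac{528585625}{1129024} \approx 468.18$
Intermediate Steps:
$k = 19136$ ($k = - 2 \left(7 + 6\right) \left(-4\right) 184 = - 2 \cdot 13 \left(-4\right) 184 = - 2 \left(\left(-52\right) 184\right) = \left(-2\right) \left(-9568\right) = 19136$)
$E = -76544$ ($E = \left(-4\right) 19136 = -76544$)
$\frac{27622}{s{\left(6 \right)}} - \frac{748}{E} = \frac{27622}{65 - 6} - \frac{748}{-76544} = \frac{27622}{65 - 6} - - \frac{187}{19136} = \frac{27622}{59} + \frac{187}{19136} = \frac{528585625}{1129024}$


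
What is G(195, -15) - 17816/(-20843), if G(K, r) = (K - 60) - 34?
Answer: 2122959/20843 ≈ 101.85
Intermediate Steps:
G(K, r) = -94 + K (G(K, r) = (-60 + K) - 34 = -94 + K)
G(195, -15) - 17816/(-20843) = (-94 + 195) - 17816/(-20843) = 101 - 17816*(-1/20843) = 101 + 17816/20843 = 2122959/20843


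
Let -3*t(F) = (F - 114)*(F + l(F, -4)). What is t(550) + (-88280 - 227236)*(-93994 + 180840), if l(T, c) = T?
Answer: -82204387208/3 ≈ -2.7401e+10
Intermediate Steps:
t(F) = -2*F*(-114 + F)/3 (t(F) = -(F - 114)*(F + F)/3 = -(-114 + F)*2*F/3 = -2*F*(-114 + F)/3)
t(550) + (-88280 - 227236)*(-93994 + 180840) = (⅔)*550*(114 - 1*550) + (-88280 - 227236)*(-93994 + 180840) = (⅔)*550*(114 - 550) - 315516*86846 = (⅔)*550*(-436) - 27401302536 = -479600/3 - 27401302536 = -82204387208/3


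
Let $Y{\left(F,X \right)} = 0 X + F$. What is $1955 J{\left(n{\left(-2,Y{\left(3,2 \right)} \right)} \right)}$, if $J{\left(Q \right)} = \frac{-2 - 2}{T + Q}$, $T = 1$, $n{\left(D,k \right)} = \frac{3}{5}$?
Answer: $- \frac{9775}{2} \approx -4887.5$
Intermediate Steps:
$Y{\left(F,X \right)} = F$ ($Y{\left(F,X \right)} = 0 + F = F$)
$n{\left(D,k \right)} = \frac{3}{5}$ ($n{\left(D,k \right)} = 3 \cdot \frac{1}{5} = \frac{3}{5}$)
$J{\left(Q \right)} = - \frac{4}{1 + Q}$ ($J{\left(Q \right)} = \frac{-2 - 2}{1 + Q} = - \frac{4}{1 + Q}$)
$1955 J{\left(n{\left(-2,Y{\left(3,2 \right)} \right)} \right)} = 1955 \left(- \frac{4}{1 + \frac{3}{5}}\right) = 1955 \left(- \frac{4}{\frac{8}{5}}\right) = 1955 \left(\left(-4\right) \frac{5}{8}\right) = 1955 \left(- \frac{5}{2}\right) = - \frac{9775}{2}$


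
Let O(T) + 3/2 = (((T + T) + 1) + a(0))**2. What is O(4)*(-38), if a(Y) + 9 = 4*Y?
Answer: 57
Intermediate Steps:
a(Y) = -9 + 4*Y
O(T) = -3/2 + (-8 + 2*T)**2 (O(T) = -3/2 + (((T + T) + 1) + (-9 + 4*0))**2 = -3/2 + ((2*T + 1) + (-9 + 0))**2 = -3/2 + ((1 + 2*T) - 9)**2 = -3/2 + (-8 + 2*T)**2)
O(4)*(-38) = (-3/2 + 4*(-4 + 4)**2)*(-38) = (-3/2 + 4*0**2)*(-38) = (-3/2 + 4*0)*(-38) = (-3/2 + 0)*(-38) = -3/2*(-38) = 57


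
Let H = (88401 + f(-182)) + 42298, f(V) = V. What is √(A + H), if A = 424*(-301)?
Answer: √2893 ≈ 53.787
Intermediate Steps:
A = -127624
H = 130517 (H = (88401 - 182) + 42298 = 88219 + 42298 = 130517)
√(A + H) = √(-127624 + 130517) = √2893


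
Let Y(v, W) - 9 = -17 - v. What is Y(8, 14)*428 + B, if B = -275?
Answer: -7123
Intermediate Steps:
Y(v, W) = -8 - v (Y(v, W) = 9 + (-17 - v) = -8 - v)
Y(8, 14)*428 + B = (-8 - 1*8)*428 - 275 = (-8 - 8)*428 - 275 = -16*428 - 275 = -6848 - 275 = -7123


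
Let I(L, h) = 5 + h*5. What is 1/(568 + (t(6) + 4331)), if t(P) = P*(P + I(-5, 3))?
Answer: 1/5055 ≈ 0.00019782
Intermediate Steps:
I(L, h) = 5 + 5*h
t(P) = P*(20 + P) (t(P) = P*(P + (5 + 5*3)) = P*(P + (5 + 15)) = P*(P + 20) = P*(20 + P))
1/(568 + (t(6) + 4331)) = 1/(568 + (6*(20 + 6) + 4331)) = 1/(568 + (6*26 + 4331)) = 1/(568 + (156 + 4331)) = 1/(568 + 4487) = 1/5055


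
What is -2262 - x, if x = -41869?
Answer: 39607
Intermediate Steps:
-2262 - x = -2262 - 1*(-41869) = -2262 + 41869 = 39607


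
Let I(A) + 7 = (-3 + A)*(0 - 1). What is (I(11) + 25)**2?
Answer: 100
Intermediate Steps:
I(A) = -4 - A (I(A) = -7 + (-3 + A)*(0 - 1) = -7 + (-3 + A)*(-1) = -7 + (3 - A) = -4 - A)
(I(11) + 25)**2 = ((-4 - 1*11) + 25)**2 = ((-4 - 11) + 25)**2 = (-15 + 25)**2 = 10**2 = 100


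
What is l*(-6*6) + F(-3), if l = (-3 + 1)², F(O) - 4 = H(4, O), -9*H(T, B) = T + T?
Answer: -1268/9 ≈ -140.89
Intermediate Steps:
H(T, B) = -2*T/9 (H(T, B) = -(T + T)/9 = -2*T/9)
F(O) = 28/9 (F(O) = 4 - 2/9*4 = 4 - 8/9 = 28/9)
l = 4 (l = (-2)² = 4)
l*(-6*6) + F(-3) = 4*(-6*6) + 28/9 = 4*(-3*12) + 28/9 = 4*(-36) + 28/9 = -144 + 28/9 = -1268/9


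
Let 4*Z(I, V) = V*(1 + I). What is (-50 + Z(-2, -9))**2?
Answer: 36481/16 ≈ 2280.1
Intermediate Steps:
Z(I, V) = V*(1 + I)/4 (Z(I, V) = (V*(1 + I))/4 = V*(1 + I)/4)
(-50 + Z(-2, -9))**2 = (-50 + (1/4)*(-9)*(1 - 2))**2 = (-50 + (1/4)*(-9)*(-1))**2 = (-50 + 9/4)**2 = (-191/4)**2 = 36481/16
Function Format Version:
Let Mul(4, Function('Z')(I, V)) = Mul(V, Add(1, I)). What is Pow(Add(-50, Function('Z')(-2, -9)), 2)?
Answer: Rational(36481, 16) ≈ 2280.1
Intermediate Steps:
Function('Z')(I, V) = Mul(Rational(1, 4), V, Add(1, I)) (Function('Z')(I, V) = Mul(Rational(1, 4), Mul(V, Add(1, I))) = Mul(Rational(1, 4), V, Add(1, I)))
Pow(Add(-50, Function('Z')(-2, -9)), 2) = Pow(Add(-50, Mul(Rational(1, 4), -9, Add(1, -2))), 2) = Pow(Add(-50, Mul(Rational(1, 4), -9, -1)), 2) = Pow(Add(-50, Rational(9, 4)), 2) = Pow(Rational(-191, 4), 2) = Rational(36481, 16)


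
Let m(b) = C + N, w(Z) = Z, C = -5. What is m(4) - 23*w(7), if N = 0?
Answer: -166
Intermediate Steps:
m(b) = -5 (m(b) = -5 + 0 = -5)
m(4) - 23*w(7) = -5 - 23*7 = -5 - 161 = -166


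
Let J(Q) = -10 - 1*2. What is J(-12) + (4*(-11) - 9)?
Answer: -65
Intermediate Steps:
J(Q) = -12 (J(Q) = -10 - 2 = -12)
J(-12) + (4*(-11) - 9) = -12 + (4*(-11) - 9) = -12 + (-44 - 9) = -12 - 53 = -65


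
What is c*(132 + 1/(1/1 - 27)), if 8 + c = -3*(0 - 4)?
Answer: 6862/13 ≈ 527.85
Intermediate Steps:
c = 4 (c = -8 - 3*(0 - 4) = -8 - 3*(-4) = -8 + 12 = 4)
c*(132 + 1/(1/1 - 27)) = 4*(132 + 1/(1/1 - 27)) = 4*(132 + 1/(1 - 27)) = 4*(132 + 1/(-26)) = 4*(132 - 1/26) = 4*(3431/26) = 6862/13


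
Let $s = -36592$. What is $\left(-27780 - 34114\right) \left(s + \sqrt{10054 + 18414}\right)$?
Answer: $2264825248 - 123788 \sqrt{7117} \approx 2.2544 \cdot 10^{9}$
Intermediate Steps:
$\left(-27780 - 34114\right) \left(s + \sqrt{10054 + 18414}\right) = \left(-27780 - 34114\right) \left(-36592 + \sqrt{10054 + 18414}\right) = - 61894 \left(-36592 + \sqrt{28468}\right) = - 61894 \left(-36592 + 2 \sqrt{7117}\right) = 2264825248 - 123788 \sqrt{7117}$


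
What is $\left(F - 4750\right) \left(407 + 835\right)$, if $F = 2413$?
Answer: $-2902554$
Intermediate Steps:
$\left(F - 4750\right) \left(407 + 835\right) = \left(2413 - 4750\right) \left(407 + 835\right) = \left(-2337\right) 1242 = -2902554$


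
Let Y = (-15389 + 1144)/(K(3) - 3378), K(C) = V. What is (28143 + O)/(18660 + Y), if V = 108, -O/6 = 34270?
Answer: -116069958/12206489 ≈ -9.5089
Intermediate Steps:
O = -205620 (O = -6*34270 = -205620)
K(C) = 108
Y = 2849/654 (Y = (-15389 + 1144)/(108 - 3378) = -14245/(-3270) = -14245*(-1/3270) = 2849/654 ≈ 4.3563)
(28143 + O)/(18660 + Y) = (28143 - 205620)/(18660 + 2849/654) = -177477/12206489/654 = -177477*654/12206489 = -116069958/12206489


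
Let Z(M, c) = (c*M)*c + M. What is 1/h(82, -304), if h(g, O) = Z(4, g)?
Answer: 1/26900 ≈ 3.7175e-5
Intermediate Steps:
Z(M, c) = M + M*c² (Z(M, c) = (M*c)*c + M = M*c² + M = M + M*c²)
h(g, O) = 4 + 4*g² (h(g, O) = 4*(1 + g²) = 4 + 4*g²)
1/h(82, -304) = 1/(4 + 4*82²) = 1/(4 + 4*6724) = 1/(4 + 26896) = 1/26900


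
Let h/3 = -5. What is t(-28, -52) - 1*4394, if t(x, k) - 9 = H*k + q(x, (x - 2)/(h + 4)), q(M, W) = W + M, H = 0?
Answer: -48513/11 ≈ -4410.3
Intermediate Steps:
h = -15 (h = 3*(-5) = -15)
q(M, W) = M + W
t(x, k) = 101/11 + 10*x/11 (t(x, k) = 9 + (0*k + (x + (x - 2)/(-15 + 4))) = 9 + (0 + (x + (-2 + x)/(-11))) = 9 + (0 + (x + (-2 + x)*(-1/11))) = 9 + (0 + (x + (2/11 - x/11))) = 9 + (0 + (2/11 + 10*x/11)) = 9 + (2/11 + 10*x/11) = 101/11 + 10*x/11)
t(-28, -52) - 1*4394 = (101/11 + (10/11)*(-28)) - 1*4394 = (101/11 - 280/11) - 4394 = -179/11 - 4394 = -48513/11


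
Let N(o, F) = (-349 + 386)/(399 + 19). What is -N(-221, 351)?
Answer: -37/418 ≈ -0.088517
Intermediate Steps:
N(o, F) = 37/418
-N(-221, 351) = -1*37/418 = -37/418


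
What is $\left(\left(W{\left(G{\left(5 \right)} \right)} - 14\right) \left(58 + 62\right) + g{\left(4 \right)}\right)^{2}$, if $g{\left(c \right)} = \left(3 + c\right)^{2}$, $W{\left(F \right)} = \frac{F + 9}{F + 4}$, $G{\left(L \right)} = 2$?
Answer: $1990921$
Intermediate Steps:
$W{\left(F \right)} = \frac{9 + F}{4 + F}$
$\left(\left(W{\left(G{\left(5 \right)} \right)} - 14\right) \left(58 + 62\right) + g{\left(4 \right)}\right)^{2} = \left(\left(\frac{9 + 2}{4 + 2} - 14\right) \left(58 + 62\right) + \left(3 + 4\right)^{2}\right)^{2} = \left(\left(\frac{1}{6} \cdot 11 - 14\right) 120 + 7^{2}\right)^{2} = \left(\left(\frac{1}{6} \cdot 11 - 14\right) 120 + 49\right)^{2} = \left(\left(\frac{11}{6} - 14\right) 120 + 49\right)^{2} = \left(\left(- \frac{73}{6}\right) 120 + 49\right)^{2} = \left(-1460 + 49\right)^{2} = \left(-1411\right)^{2} = 1990921$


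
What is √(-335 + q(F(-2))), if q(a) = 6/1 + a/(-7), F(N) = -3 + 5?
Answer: I*√16135/7 ≈ 18.146*I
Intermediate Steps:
F(N) = 2
q(a) = 6 - a/7 (q(a) = 6*1 + a*(-⅐) = 6 - a/7)
√(-335 + q(F(-2))) = √(-335 + (6 - ⅐*2)) = √(-335 + (6 - 2/7)) = √(-335 + 40/7) = √(-2305/7) = I*√16135/7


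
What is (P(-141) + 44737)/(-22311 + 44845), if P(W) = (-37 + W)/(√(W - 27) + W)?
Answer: 298985737/150594722 + 178*I*√42/225892083 ≈ 1.9854 + 5.1067e-6*I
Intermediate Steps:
P(W) = (-37 + W)/(W + √(-27 + W)) (P(W) = (-37 + W)/(√(-27 + W) + W) = (-37 + W)/(W + √(-27 + W)))
(P(-141) + 44737)/(-22311 + 44845) = ((-37 - 141)/(-141 + √(-27 - 141)) + 44737)/(-22311 + 44845) = (-178/(-141 + √(-168)) + 44737)/22534 = (-178/(-141 + 2*I*√42) + 44737)*(1/22534) = (44737 - 178/(-141 + 2*I*√42))*(1/22534) = 44737/22534 - 89/(11267*(-141 + 2*I*√42))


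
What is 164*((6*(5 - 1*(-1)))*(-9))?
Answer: -53136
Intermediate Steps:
164*((6*(5 - 1*(-1)))*(-9)) = 164*((6*(5 + 1))*(-9)) = 164*((6*6)*(-9)) = 164*(36*(-9)) = 164*(-324) = -53136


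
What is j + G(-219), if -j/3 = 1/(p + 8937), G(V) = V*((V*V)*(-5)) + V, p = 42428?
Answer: 2697539608737/51365 ≈ 5.2517e+7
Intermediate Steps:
G(V) = V - 5*V³ (G(V) = V*(V²*(-5)) + V = V*(-5*V²) + V = -5*V³ + V = V - 5*V³)
j = -3/51365 (j = -3/(42428 + 8937) = -3/51365 ≈ -5.8406e-5)
j + G(-219) = -3/51365 + (-219 - 5*(-219)³) = -3/51365 + (-219 - 5*(-10503459)) = -3/51365 + (-219 + 52517295) = -3/51365 + 52517076 = 2697539608737/51365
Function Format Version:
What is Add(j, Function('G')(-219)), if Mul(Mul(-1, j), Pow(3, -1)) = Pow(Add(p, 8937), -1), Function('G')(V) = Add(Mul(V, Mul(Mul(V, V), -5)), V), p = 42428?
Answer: Rational(2697539608737, 51365) ≈ 5.2517e+7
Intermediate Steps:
Function('G')(V) = Add(V, Mul(-5, Pow(V, 3))) (Function('G')(V) = Add(Mul(V, Mul(Pow(V, 2), -5)), V) = Add(Mul(V, Mul(-5, Pow(V, 2))), V) = Add(Mul(-5, Pow(V, 3)), V) = Add(V, Mul(-5, Pow(V, 3))))
j = Rational(-3, 51365) (j = Mul(-3, Pow(Add(42428, 8937), -1)) = Mul(-3, Pow(51365, -1)) = Mul(-3, Rational(1, 51365)) = Rational(-3, 51365) ≈ -5.8406e-5)
Add(j, Function('G')(-219)) = Add(Rational(-3, 51365), Add(-219, Mul(-5, Pow(-219, 3)))) = Add(Rational(-3, 51365), Add(-219, Mul(-5, -10503459))) = Add(Rational(-3, 51365), Add(-219, 52517295)) = Add(Rational(-3, 51365), 52517076) = Rational(2697539608737, 51365)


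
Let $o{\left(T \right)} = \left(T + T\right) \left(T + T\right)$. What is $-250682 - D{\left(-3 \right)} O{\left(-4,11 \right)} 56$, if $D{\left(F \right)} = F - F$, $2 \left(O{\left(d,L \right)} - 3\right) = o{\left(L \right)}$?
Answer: $-250682$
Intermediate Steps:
$o{\left(T \right)} = 4 T^{2}$ ($o{\left(T \right)} = 2 T 2 T = 4 T^{2}$)
$O{\left(d,L \right)} = 3 + 2 L^{2}$ ($O{\left(d,L \right)} = 3 + \frac{4 L^{2}}{2} = 3 + 2 L^{2}$)
$D{\left(F \right)} = 0$
$-250682 - D{\left(-3 \right)} O{\left(-4,11 \right)} 56 = -250682 - 0 \left(3 + 2 \cdot 11^{2}\right) 56 = -250682 - 0 \left(3 + 2 \cdot 121\right) 56 = -250682 - 0 \left(3 + 242\right) 56 = -250682 - 0 \cdot 245 \cdot 56 = -250682 - 0 \cdot 56 = -250682 - 0 = -250682 + 0 = -250682$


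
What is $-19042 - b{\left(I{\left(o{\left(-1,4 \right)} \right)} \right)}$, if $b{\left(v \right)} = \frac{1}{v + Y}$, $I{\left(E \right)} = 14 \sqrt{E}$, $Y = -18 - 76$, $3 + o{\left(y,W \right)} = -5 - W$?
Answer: $- \frac{106520901}{5594} + \frac{7 i \sqrt{3}}{2797} \approx -19042.0 + 0.0043348 i$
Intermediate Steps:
$o{\left(y,W \right)} = -8 - W$ ($o{\left(y,W \right)} = -3 - \left(5 + W\right) = -8 - W$)
$Y = -94$
$b{\left(v \right)} = \frac{1}{-94 + v}$ ($b{\left(v \right)} = \frac{1}{v - 94} = \frac{1}{-94 + v}$)
$-19042 - b{\left(I{\left(o{\left(-1,4 \right)} \right)} \right)} = -19042 - \frac{1}{-94 + 14 \sqrt{-8 - 4}} = -19042 - \frac{1}{-94 + 14 \sqrt{-12}} = -19042 - \frac{1}{-94 + 14 \cdot 2 i \sqrt{3}} = -19042 - \frac{1}{-94 + 28 i \sqrt{3}}$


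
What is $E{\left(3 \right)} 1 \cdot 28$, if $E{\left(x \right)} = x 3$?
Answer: $252$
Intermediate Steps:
$E{\left(x \right)} = 3 x$
$E{\left(3 \right)} 1 \cdot 28 = 3 \cdot 3 \cdot 1 \cdot 28 = 9 \cdot 1 \cdot 28 = 9 \cdot 28 = 252$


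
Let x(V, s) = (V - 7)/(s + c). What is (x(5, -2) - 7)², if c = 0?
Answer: 36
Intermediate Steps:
x(V, s) = (-7 + V)/s (x(V, s) = (V - 7)/(s + 0) = (-7 + V)/s)
(x(5, -2) - 7)² = ((-7 + 5)/(-2) - 7)² = (-½*(-2) - 7)² = (1 - 7)² = (-6)² = 36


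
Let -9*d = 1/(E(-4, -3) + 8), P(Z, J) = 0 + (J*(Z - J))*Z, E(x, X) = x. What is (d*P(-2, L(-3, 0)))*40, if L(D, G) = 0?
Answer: 0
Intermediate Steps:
P(Z, J) = J*Z*(Z - J) (P(Z, J) = 0 + J*Z*(Z - J) = J*Z*(Z - J))
d = -1/36 (d = -1/(9*(-4 + 8)) = -1/9/4 = -1/9*1/4 = -1/36 ≈ -0.027778)
(d*P(-2, L(-3, 0)))*40 = -0*(-2)*(-2 - 1*0)*40 = -0*(-2)*(-2 + 0)*40 = -0*(-2)*(-2)*40 = -1/36*0*40 = 0*40 = 0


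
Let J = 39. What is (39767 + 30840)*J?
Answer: 2753673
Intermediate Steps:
(39767 + 30840)*J = (39767 + 30840)*39 = 70607*39 = 2753673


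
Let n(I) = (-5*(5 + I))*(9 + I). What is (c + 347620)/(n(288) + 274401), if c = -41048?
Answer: -76643/40176 ≈ -1.9077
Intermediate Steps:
n(I) = (-25 - 5*I)*(9 + I)
(c + 347620)/(n(288) + 274401) = (-41048 + 347620)/((-225 - 70*288 - 5*288**2) + 274401) = 306572/((-225 - 20160 - 5*82944) + 274401) = 306572/((-225 - 20160 - 414720) + 274401) = 306572/(-435105 + 274401) = 306572/(-160704) = 306572*(-1/160704) = -76643/40176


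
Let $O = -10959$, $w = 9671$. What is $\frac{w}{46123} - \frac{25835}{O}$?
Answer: $\frac{1297572194}{505461957} \approx 2.5671$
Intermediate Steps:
$\frac{w}{46123} - \frac{25835}{O} = \frac{9671}{46123} - \frac{25835}{-10959} = 9671 \cdot \frac{1}{46123} - - \frac{25835}{10959} = \frac{9671}{46123} + \frac{25835}{10959} = \frac{1297572194}{505461957}$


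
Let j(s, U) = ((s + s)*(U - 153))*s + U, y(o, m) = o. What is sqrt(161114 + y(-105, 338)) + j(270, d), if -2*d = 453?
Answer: -110662653/2 + sqrt(161009) ≈ -5.5331e+7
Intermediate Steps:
d = -453/2 (d = -1/2*453 = -453/2 ≈ -226.50)
j(s, U) = U + 2*s**2*(-153 + U) (j(s, U) = ((2*s)*(-153 + U))*s + U = (2*s*(-153 + U))*s + U = 2*s**2*(-153 + U) + U = U + 2*s**2*(-153 + U))
sqrt(161114 + y(-105, 338)) + j(270, d) = sqrt(161114 - 105) + (-453/2 - 306*270**2 + 2*(-453/2)*270**2) = sqrt(161009) + (-453/2 - 306*72900 + 2*(-453/2)*72900) = sqrt(161009) + (-453/2 - 22307400 - 33023700) = sqrt(161009) - 110662653/2 = -110662653/2 + sqrt(161009)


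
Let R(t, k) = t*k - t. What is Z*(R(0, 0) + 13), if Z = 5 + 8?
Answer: 169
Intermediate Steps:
R(t, k) = -t + k*t (R(t, k) = k*t - t = -t + k*t)
Z = 13
Z*(R(0, 0) + 13) = 13*(0*(-1 + 0) + 13) = 13*(0*(-1) + 13) = 13*(0 + 13) = 13*13 = 169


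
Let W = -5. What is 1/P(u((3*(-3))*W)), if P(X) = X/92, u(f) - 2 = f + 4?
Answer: 92/51 ≈ 1.8039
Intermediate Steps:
u(f) = 6 + f (u(f) = 2 + (f + 4) = 2 + (4 + f) = 6 + f)
P(X) = X/92 (P(X) = X*(1/92) = X/92)
1/P(u((3*(-3))*W)) = 1/((6 + (3*(-3))*(-5))/92) = 1/((6 - 9*(-5))/92) = 1/((6 + 45)/92) = 1/((1/92)*51) = 1/(51/92) = 92/51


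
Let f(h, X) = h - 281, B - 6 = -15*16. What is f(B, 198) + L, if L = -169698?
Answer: -170213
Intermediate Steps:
B = -234 (B = 6 - 15*16 = 6 - 240 = -234)
f(h, X) = -281 + h
f(B, 198) + L = (-281 - 234) - 169698 = -515 - 169698 = -170213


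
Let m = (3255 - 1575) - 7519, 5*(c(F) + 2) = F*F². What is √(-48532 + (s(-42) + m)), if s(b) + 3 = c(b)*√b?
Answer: √(-1359350 - 370490*I*√42)/5 ≈ 167.32 - 287.0*I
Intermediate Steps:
c(F) = -2 + F³/5 (c(F) = -2 + (F*F²)/5 = -2 + F³/5)
s(b) = -3 + √b*(-2 + b³/5) (s(b) = -3 + (-2 + b³/5)*√b = -3 + √b*(-2 + b³/5))
m = -5839 (m = 1680 - 7519 = -5839)
√(-48532 + (s(-42) + m)) = √(-48532 + ((-3 + √(-42)*(-10 + (-42)³)/5) - 5839)) = √(-48532 + ((-3 + (I*√42)*(-10 - 74088)/5) - 5839)) = √(-48532 + ((-3 + (⅕)*(I*√42)*(-74098)) - 5839)) = √(-48532 + ((-3 - 74098*I*√42/5) - 5839)) = √(-48532 + (-5842 - 74098*I*√42/5)) = √(-54374 - 74098*I*√42/5)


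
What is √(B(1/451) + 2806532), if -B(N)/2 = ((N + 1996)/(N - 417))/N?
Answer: 7*√507226691471251/94033 ≈ 1676.6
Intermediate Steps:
B(N) = -2*(1996 + N)/(N*(-417 + N)) (B(N) = -2*(N + 1996)/(N - 417)/N = -2*(1996 + N)/(-417 + N)/N = -2*(1996 + N)/(N*(-417 + N)))
√(B(1/451) + 2806532) = √(2*(-1996 - 1/451)/((1/451)*(-417 + 1/451)) + 2806532) = √(2*(-1996 - 1*1/451)/((1/451)*(-417 + 1/451)) + 2806532) = √(2*451*(-1996 - 1/451)/(-188066/451) + 2806532) = √(2*451*(-451/188066)*(-900197/451) + 2806532) = √(405988847/94033 + 2806532) = √(264312612403/94033) = 7*√507226691471251/94033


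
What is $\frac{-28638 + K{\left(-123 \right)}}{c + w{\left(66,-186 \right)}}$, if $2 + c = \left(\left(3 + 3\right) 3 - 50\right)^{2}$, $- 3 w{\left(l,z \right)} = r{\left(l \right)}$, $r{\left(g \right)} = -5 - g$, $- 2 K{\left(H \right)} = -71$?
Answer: $- \frac{171615}{6274} \approx -27.353$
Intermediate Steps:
$K{\left(H \right)} = \frac{71}{2}$ ($K{\left(H \right)} = \left(- \frac{1}{2}\right) \left(-71\right) = \frac{71}{2}$)
$w{\left(l,z \right)} = \frac{5}{3} + \frac{l}{3}$ ($w{\left(l,z \right)} = - \frac{-5 - l}{3} = \frac{5}{3} + \frac{l}{3}$)
$c = 1022$ ($c = -2 + \left(\left(3 + 3\right) 3 - 50\right)^{2} = -2 + \left(6 \cdot 3 - 50\right)^{2} = -2 + \left(18 - 50\right)^{2} = -2 + \left(-32\right)^{2} = -2 + 1024 = 1022$)
$\frac{-28638 + K{\left(-123 \right)}}{c + w{\left(66,-186 \right)}} = \frac{-28638 + \frac{71}{2}}{1022 + \left(\frac{5}{3} + \frac{1}{3} \cdot 66\right)} = - \frac{57205}{2 \left(1022 + \left(\frac{5}{3} + 22\right)\right)} = - \frac{57205}{2 \left(1022 + \frac{71}{3}\right)} = - \frac{57205}{2 \cdot \frac{3137}{3}} = \left(- \frac{57205}{2}\right) \frac{3}{3137} = - \frac{171615}{6274}$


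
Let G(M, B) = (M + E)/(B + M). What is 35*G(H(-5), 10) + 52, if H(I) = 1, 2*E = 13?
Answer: 1669/22 ≈ 75.864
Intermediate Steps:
E = 13/2 (E = (1/2)*13 = 13/2 ≈ 6.5000)
G(M, B) = (13/2 + M)/(B + M) (G(M, B) = (M + 13/2)/(B + M) = (13/2 + M)/(B + M))
35*G(H(-5), 10) + 52 = 35*((13/2 + 1)/(10 + 1)) + 52 = 35*((15/2)/11) + 52 = 35*((1/11)*(15/2)) + 52 = 35*(15/22) + 52 = 525/22 + 52 = 1669/22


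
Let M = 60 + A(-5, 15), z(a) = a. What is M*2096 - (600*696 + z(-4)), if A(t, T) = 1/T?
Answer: -4375444/15 ≈ -2.9170e+5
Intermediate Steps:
M = 901/15 (M = 60 + 1/15 = 901/15 ≈ 60.067)
M*2096 - (600*696 + z(-4)) = (901/15)*2096 - (600*696 - 4) = 1888496/15 - (417600 - 4) = 1888496/15 - 1*417596 = 1888496/15 - 417596 = -4375444/15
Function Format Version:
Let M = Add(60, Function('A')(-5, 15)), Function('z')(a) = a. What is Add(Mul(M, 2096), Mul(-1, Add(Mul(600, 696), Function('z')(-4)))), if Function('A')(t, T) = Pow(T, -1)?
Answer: Rational(-4375444, 15) ≈ -2.9170e+5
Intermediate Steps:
M = Rational(901, 15) (M = Add(60, Pow(15, -1)) = Add(60, Rational(1, 15)) = Rational(901, 15) ≈ 60.067)
Add(Mul(M, 2096), Mul(-1, Add(Mul(600, 696), Function('z')(-4)))) = Add(Mul(Rational(901, 15), 2096), Mul(-1, Add(Mul(600, 696), -4))) = Add(Rational(1888496, 15), Mul(-1, Add(417600, -4))) = Add(Rational(1888496, 15), Mul(-1, 417596)) = Add(Rational(1888496, 15), -417596) = Rational(-4375444, 15)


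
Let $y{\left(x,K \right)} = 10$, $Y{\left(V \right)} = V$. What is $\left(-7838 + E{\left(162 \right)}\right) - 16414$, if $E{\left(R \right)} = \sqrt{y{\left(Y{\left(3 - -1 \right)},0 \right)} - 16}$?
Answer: $-24252 + i \sqrt{6} \approx -24252.0 + 2.4495 i$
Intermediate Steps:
$E{\left(R \right)} = i \sqrt{6}$ ($E{\left(R \right)} = \sqrt{10 - 16} = \sqrt{-6} = i \sqrt{6}$)
$\left(-7838 + E{\left(162 \right)}\right) - 16414 = \left(-7838 + i \sqrt{6}\right) - 16414 = -24252 + i \sqrt{6}$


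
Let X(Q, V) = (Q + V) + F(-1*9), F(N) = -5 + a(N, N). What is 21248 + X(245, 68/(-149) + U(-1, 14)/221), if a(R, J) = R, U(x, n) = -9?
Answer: 707265622/32929 ≈ 21479.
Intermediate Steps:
F(N) = -5 + N
X(Q, V) = -14 + Q + V (X(Q, V) = (Q + V) + (-5 - 1*9) = (Q + V) + (-5 - 9) = (Q + V) - 14 = -14 + Q + V)
21248 + X(245, 68/(-149) + U(-1, 14)/221) = 21248 + (-14 + 245 + (68/(-149) - 9/221)) = 21248 + (-14 + 245 + (68*(-1/149) - 9*1/221)) = 21248 + (-14 + 245 + (-68/149 - 9/221)) = 21248 + (-14 + 245 - 16369/32929) = 21248 + 7590230/32929 = 707265622/32929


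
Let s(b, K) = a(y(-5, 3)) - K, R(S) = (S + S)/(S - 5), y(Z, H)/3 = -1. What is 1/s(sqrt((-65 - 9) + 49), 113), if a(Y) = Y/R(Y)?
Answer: -1/117 ≈ -0.0085470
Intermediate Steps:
y(Z, H) = -3 (y(Z, H) = 3*(-1) = -3)
R(S) = 2*S/(-5 + S) (R(S) = (2*S)/(-5 + S) = 2*S/(-5 + S))
a(Y) = -5/2 + Y/2 (a(Y) = Y/((2*Y/(-5 + Y))) = Y*((-5 + Y)/(2*Y)) = -5/2 + Y/2)
s(b, K) = -4 - K (s(b, K) = (-5/2 + (1/2)*(-3)) - K = (-5/2 - 3/2) - K = -4 - K)
1/s(sqrt((-65 - 9) + 49), 113) = 1/(-4 - 1*113) = 1/(-4 - 113) = 1/(-117) = -1/117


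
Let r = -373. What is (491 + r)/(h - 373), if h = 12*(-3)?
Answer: -118/409 ≈ -0.28851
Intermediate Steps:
h = -36
(491 + r)/(h - 373) = (491 - 373)/(-36 - 373) = 118/(-409) = 118*(-1/409) = -118/409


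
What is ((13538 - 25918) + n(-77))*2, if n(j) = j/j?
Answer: -24758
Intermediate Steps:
n(j) = 1
((13538 - 25918) + n(-77))*2 = ((13538 - 25918) + 1)*2 = (-12380 + 1)*2 = -12379*2 = -24758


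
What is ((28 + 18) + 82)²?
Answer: 16384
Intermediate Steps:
((28 + 18) + 82)² = (46 + 82)² = 128² = 16384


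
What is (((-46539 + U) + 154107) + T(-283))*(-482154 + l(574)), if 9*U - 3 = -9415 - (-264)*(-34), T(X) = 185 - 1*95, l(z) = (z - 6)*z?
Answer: -148399269148/9 ≈ -1.6489e+10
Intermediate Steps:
l(z) = z*(-6 + z) (l(z) = (-6 + z)*z = z*(-6 + z))
T(X) = 90 (T(X) = 185 - 95 = 90)
U = -18388/9 (U = ⅓ + (-9415 - (-264)*(-34))/9 = ⅓ + (-9415 - 1*8976)/9 = ⅓ + (-9415 - 8976)/9 = ⅓ + (⅑)*(-18391) = ⅓ - 18391/9 = -18388/9 ≈ -2043.1)
(((-46539 + U) + 154107) + T(-283))*(-482154 + l(574)) = (((-46539 - 18388/9) + 154107) + 90)*(-482154 + 574*(-6 + 574)) = ((-437239/9 + 154107) + 90)*(-482154 + 574*568) = (949724/9 + 90)*(-482154 + 326032) = (950534/9)*(-156122) = -148399269148/9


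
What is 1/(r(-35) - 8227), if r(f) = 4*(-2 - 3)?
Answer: -1/8247 ≈ -0.00012126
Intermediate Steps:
r(f) = -20 (r(f) = 4*(-5) = -20)
1/(r(-35) - 8227) = 1/(-20 - 8227) = 1/(-8247) = -1/8247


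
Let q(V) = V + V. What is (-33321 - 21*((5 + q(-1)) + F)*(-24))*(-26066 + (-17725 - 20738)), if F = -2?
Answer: 2117648193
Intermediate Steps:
q(V) = 2*V
(-33321 - 21*((5 + q(-1)) + F)*(-24))*(-26066 + (-17725 - 20738)) = (-33321 - 21*((5 + 2*(-1)) - 2)*(-24))*(-26066 + (-17725 - 20738)) = (-33321 - 21*((5 - 2) - 2)*(-24))*(-26066 - 38463) = (-33321 - 21*(3 - 2)*(-24))*(-64529) = (-33321 - 21*1*(-24))*(-64529) = (-33321 - 21*(-24))*(-64529) = (-33321 + 504)*(-64529) = -32817*(-64529) = 2117648193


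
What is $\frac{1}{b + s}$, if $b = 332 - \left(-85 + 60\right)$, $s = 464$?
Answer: $\frac{1}{821} \approx 0.001218$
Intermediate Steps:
$b = 357$ ($b = 332 - -25 = 332 + 25 = 357$)
$\frac{1}{b + s} = \frac{1}{357 + 464} = \frac{1}{821}$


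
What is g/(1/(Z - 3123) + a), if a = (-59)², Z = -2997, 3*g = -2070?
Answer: -4222800/21303719 ≈ -0.19822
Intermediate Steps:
g = -690 (g = (⅓)*(-2070) = -690)
a = 3481
g/(1/(Z - 3123) + a) = -690/(1/(-2997 - 3123) + 3481) = -690/(1/(-6120) + 3481) = -690/(-1/6120 + 3481) = -690/21303719/6120 = -690*6120/21303719 = -4222800/21303719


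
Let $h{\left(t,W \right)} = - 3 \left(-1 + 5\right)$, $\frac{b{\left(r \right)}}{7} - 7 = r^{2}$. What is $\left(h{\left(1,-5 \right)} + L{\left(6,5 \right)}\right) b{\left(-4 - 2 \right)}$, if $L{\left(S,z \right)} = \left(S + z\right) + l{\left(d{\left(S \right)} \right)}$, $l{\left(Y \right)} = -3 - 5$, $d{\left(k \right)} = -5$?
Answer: $-2709$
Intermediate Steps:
$l{\left(Y \right)} = -8$
$b{\left(r \right)} = 49 + 7 r^{2}$
$h{\left(t,W \right)} = -12$ ($h{\left(t,W \right)} = \left(-3\right) 4 = -12$)
$L{\left(S,z \right)} = -8 + S + z$ ($L{\left(S,z \right)} = \left(S + z\right) - 8 = -8 + S + z$)
$\left(h{\left(1,-5 \right)} + L{\left(6,5 \right)}\right) b{\left(-4 - 2 \right)} = \left(-12 + \left(-8 + 6 + 5\right)\right) \left(49 + 7 \left(-4 - 2\right)^{2}\right) = \left(-12 + 3\right) \left(49 + 7 \left(-6\right)^{2}\right) = - 9 \left(49 + 7 \cdot 36\right) = - 9 \left(49 + 252\right) = \left(-9\right) 301 = -2709$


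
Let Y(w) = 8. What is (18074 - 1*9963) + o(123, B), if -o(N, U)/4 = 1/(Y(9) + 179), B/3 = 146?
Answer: 1516753/187 ≈ 8111.0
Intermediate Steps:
B = 438 (B = 3*146 = 438)
o(N, U) = -4/187 (o(N, U) = -4/(8 + 179) = -4/187)
(18074 - 1*9963) + o(123, B) = (18074 - 1*9963) - 4/187 = (18074 - 9963) - 4/187 = 8111 - 4/187 = 1516753/187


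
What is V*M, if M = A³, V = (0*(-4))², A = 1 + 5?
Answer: 0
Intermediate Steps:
A = 6
V = 0 (V = 0² = 0)
M = 216 (M = 6³ = 216)
V*M = 0*216 = 0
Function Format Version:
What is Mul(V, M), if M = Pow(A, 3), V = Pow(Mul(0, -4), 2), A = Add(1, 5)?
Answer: 0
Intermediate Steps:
A = 6
V = 0 (V = Pow(0, 2) = 0)
M = 216 (M = Pow(6, 3) = 216)
Mul(V, M) = Mul(0, 216) = 0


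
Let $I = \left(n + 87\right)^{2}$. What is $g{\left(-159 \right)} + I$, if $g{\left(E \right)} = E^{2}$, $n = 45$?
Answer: $42705$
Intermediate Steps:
$I = 17424$ ($I = \left(45 + 87\right)^{2} = 132^{2} = 17424$)
$g{\left(-159 \right)} + I = \left(-159\right)^{2} + 17424 = 25281 + 17424 = 42705$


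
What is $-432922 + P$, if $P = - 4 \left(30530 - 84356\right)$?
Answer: $-217618$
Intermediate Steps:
$P = 215304$ ($P = - 4 \left(30530 - 84356\right) = \left(-4\right) \left(-53826\right) = 215304$)
$-432922 + P = -432922 + 215304 = -217618$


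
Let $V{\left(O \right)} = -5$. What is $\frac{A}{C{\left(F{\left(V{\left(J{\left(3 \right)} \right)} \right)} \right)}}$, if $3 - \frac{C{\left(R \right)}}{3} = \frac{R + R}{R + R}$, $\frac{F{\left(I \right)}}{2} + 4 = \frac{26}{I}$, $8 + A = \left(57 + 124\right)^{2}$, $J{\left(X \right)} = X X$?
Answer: $\frac{32753}{6} \approx 5458.8$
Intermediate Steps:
$J{\left(X \right)} = X^{2}$
$A = 32753$ ($A = -8 + \left(57 + 124\right)^{2} = -8 + 181^{2} = -8 + 32761 = 32753$)
$F{\left(I \right)} = -8 + \frac{52}{I}$ ($F{\left(I \right)} = -8 + 2 \frac{26}{I} = -8 + \frac{52}{I}$)
$C{\left(R \right)} = 6$ ($C{\left(R \right)} = 9 - 3 \frac{R + R}{R + R} = 9 - 3 \frac{2 R}{2 R} = 9 - 3 \cdot 2 R \frac{1}{2 R} = 9 - 3 = 6$)
$\frac{A}{C{\left(F{\left(V{\left(J{\left(3 \right)} \right)} \right)} \right)}} = \frac{32753}{6}$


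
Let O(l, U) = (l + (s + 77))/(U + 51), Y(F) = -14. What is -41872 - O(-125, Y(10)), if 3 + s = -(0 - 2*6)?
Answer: -1549225/37 ≈ -41871.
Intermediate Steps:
s = 9 (s = -3 - (0 - 2*6) = -3 - (0 - 12) = -3 - 1*(-12) = -3 + 12 = 9)
O(l, U) = (86 + l)/(51 + U) (O(l, U) = (l + (9 + 77))/(U + 51) = (l + 86)/(51 + U) = (86 + l)/(51 + U))
-41872 - O(-125, Y(10)) = -41872 - (86 - 125)/(51 - 14) = -41872 - (-39)/37 = -41872 - 1*(-39/37) = -41872 + 39/37 = -1549225/37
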